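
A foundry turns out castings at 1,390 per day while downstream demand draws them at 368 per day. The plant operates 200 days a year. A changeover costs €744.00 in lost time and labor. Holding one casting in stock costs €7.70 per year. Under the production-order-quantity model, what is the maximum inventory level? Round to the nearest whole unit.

I_max ≈ 3,234 castings

Annual demand D = 368 × 200 = 73,600.
Production build-up factor (1 − d/p) = 1 − 368/1,390 = 0.7353.
Q* = √(2DS / (H(1 − d/p))) = √(2 × 73,600 × 744 / (7.7 × 0.7353)).
= √(109,516,800 / 5.6614) ≈ 4398.220.
Maximum inventory = Q*(1 − d/p) = 4398.220 × 0.7353 ≈ 3233.799.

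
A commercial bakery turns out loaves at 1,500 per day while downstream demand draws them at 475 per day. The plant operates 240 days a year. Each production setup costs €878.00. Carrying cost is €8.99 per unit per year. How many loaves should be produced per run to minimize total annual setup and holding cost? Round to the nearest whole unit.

Annual demand D = 475 × 240 = 114,000.
Production build-up factor (1 − d/p) = 1 − 475/1,500 = 0.6833.
Q* = √(2DS / (H(1 − d/p))) = √(2 × 114,000 × 878 / (8.99 × 0.6833)).
= √(200,184,000 / 6.1432) ≈ 5708.454.

Q* ≈ 5,708 loaves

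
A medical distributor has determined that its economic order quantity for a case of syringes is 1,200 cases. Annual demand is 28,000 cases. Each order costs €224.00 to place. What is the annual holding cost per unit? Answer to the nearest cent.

H ≈ €8.71

The basic EOQ model gives Q* = √(2DS/H); rearrange for the unknown.
From Q* = √(2DS/H): H = 2DS / Q*² = 2 × 28,000 × 224 / 1,200² = 8.7111.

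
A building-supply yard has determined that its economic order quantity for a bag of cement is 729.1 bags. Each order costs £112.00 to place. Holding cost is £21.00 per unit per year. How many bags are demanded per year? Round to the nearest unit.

D ≈ 49,836 bags per year

The basic EOQ model gives Q* = √(2DS/H); rearrange for the unknown.
From Q* = √(2DS/H): D = Q*²H / (2S) = 729.1² × 21 / (2 × 112) = 49836.263.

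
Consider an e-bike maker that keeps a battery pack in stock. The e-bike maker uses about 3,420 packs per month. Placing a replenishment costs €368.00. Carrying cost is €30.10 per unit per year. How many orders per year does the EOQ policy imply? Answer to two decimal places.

Annual demand D = 3,420 × 12 = 41,040.
Q* = √(2DS/H) = √(2 × 41,040 × 368 / 30.1) ≈ 1001.75.
Orders per year = D / Q* = 41,040 / 1001.75 ≈ 40.968.

N ≈ 40.97 orders per year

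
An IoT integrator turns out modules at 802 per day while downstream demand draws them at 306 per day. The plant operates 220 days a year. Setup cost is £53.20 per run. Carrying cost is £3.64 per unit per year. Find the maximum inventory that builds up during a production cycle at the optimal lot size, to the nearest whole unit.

Annual demand D = 306 × 220 = 67,320.
Production build-up factor (1 − d/p) = 1 − 306/802 = 0.6185.
Q* = √(2DS / (H(1 − d/p))) = √(2 × 67,320 × 53.2 / (3.64 × 0.6185)).
= √(7,162,848 / 2.2512) ≈ 1783.769.
Maximum inventory = Q*(1 − d/p) = 1783.769 × 0.6185 ≈ 1103.179.

I_max ≈ 1,103 modules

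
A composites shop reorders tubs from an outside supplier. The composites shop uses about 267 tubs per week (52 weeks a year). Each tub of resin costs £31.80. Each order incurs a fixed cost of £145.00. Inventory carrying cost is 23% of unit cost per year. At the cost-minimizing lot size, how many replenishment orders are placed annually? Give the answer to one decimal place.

Annual demand D = 267 × 52 = 13,884.
Holding cost H = 0.23 × £31.80 = £7.3140 per unit per year.
EOQ = √(2DS/H) = √(2 × 13,884 × 145 / 7.314) ≈ 741.96.
Orders per year = D / Q* = 13,884 / 741.96 ≈ 18.713.

N ≈ 18.7 orders per year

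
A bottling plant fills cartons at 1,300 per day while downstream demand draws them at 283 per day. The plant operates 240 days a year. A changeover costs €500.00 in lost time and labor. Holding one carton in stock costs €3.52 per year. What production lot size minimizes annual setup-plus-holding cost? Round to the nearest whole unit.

Annual demand D = 283 × 240 = 67,920.
Production build-up factor (1 − d/p) = 1 − 283/1,300 = 0.7823.
Q* = √(2DS / (H(1 − d/p))) = √(2 × 67,920 × 500 / (3.52 × 0.7823)).
= √(67,920,000 / 2.7537) ≈ 4966.366.

Q* ≈ 4,966 cartons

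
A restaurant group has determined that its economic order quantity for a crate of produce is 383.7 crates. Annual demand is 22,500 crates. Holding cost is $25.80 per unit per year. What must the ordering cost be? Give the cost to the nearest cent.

Squaring Q* = √(2DS/H) gives Q*² = 2DS/H.
From Q* = √(2DS/H): S = Q*²H / (2D) = 383.7² × 25.8 / (2 × 22,500) = 84.4094.

S ≈ $84.41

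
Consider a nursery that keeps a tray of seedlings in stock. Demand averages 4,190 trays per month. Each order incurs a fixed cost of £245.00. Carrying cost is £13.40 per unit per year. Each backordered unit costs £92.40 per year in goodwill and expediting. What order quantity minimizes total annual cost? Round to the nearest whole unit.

Q* ≈ 1,451 trays

Annual demand D = 4,190 × 12 = 50,280.
With planned backorders, Q* = √(2DS/H) · √((H+B)/B).
√(2DS/H) = √(2 × 50,280 × 245 / 13.4) = 1355.949.
√((H+B)/B) = √((13.4+92.4)/92.4) = 1.0701.
Q* ≈ 1450.942.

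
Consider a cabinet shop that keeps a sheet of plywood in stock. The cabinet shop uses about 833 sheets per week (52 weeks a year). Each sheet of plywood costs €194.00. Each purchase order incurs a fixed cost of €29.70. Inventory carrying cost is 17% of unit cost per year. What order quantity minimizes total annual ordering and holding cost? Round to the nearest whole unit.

Q* ≈ 279 sheets

Annual demand D = 833 × 52 = 43,316.
Holding cost H = 0.17 × €194.00 = €32.9800 per unit per year.
EOQ = √(2DS / H) = √(2 × 43,316 × 29.7 / 32.98).
= √(2,572,970.4 / 32.98) = √78,016.0825 ≈ 279.314.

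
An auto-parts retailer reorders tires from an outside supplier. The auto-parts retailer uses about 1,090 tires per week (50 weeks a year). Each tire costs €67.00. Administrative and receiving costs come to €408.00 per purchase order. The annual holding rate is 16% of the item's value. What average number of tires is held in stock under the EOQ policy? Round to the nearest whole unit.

Annual demand D = 1,090 × 50 = 54,500.
Holding cost H = 0.16 × €67.00 = €10.7200 per unit per year.
The optimal lot size = √(2DS/H) = √(2 × 54,500 × 408 / 10.72) ≈ 2036.79.
Average inventory = Q*/2 ≈ 2036.79 / 2 = 1018.394.

Average inventory ≈ 1,018 tires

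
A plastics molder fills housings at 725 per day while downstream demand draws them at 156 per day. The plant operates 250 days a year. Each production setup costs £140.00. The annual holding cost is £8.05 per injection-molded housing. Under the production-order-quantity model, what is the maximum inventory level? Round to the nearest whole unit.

Annual demand D = 156 × 250 = 39,000.
Production build-up factor (1 − d/p) = 1 − 156/725 = 0.7848.
Q* = √(2DS / (H(1 − d/p))) = √(2 × 39,000 × 140 / (8.05 × 0.7848)).
= √(10,920,000 / 6.3179) ≈ 1314.699.
Maximum inventory = Q*(1 − d/p) = 1314.699 × 0.7848 ≈ 1031.812.

I_max ≈ 1,032 housings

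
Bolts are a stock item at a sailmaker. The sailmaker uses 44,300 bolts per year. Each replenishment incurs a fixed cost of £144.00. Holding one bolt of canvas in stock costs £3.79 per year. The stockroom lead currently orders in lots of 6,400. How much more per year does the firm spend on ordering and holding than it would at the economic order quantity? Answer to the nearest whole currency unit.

Extra cost ≈ £6,171 per year

EOQ = √(2DS/H) = √(2 × 44,300 × 144 / 3.79) ≈ 1834.76.
Cost at Q* = (D/Q*)S + (Q*/2)H = √(2DSH) ≈ £6,953.73.
Cost at Q = 6,400: (44,300/6,400)×144 + (6,400/2)×3.79 = £996.75 + £12,128.00 = £13,124.75.
Excess = £13,124.75 − £6,953.73 = £6,171.02.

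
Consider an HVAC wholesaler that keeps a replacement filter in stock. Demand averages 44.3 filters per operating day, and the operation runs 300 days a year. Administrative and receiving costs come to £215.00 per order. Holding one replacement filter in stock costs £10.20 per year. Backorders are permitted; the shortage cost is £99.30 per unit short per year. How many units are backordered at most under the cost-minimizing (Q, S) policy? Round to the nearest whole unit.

Annual demand D = 44.3 × 300 = 13,290.
With planned backorders, Q* = √(2DS/H) · √((H+B)/B).
√(2DS/H) = √(2 × 13,290 × 215 / 10.2) = 748.508.
√((H+B)/B) = √((10.2+99.3)/99.3) = 1.0501.
Q* ≈ 786.012.
S* = Q* · H/(H+B) = 786.012 × 10.2/109.5 ≈ 73.218.

S* ≈ 73 filters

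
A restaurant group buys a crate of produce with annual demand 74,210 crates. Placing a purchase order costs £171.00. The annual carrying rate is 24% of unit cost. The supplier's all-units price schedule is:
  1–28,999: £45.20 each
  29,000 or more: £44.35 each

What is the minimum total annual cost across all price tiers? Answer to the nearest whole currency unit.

Holding cost per unit per year at price C is H = 0.24·C.
Candidates are each tier's EOQ (if it falls in that tier) and each price-break quantity.
EOQ at £45.20 = 1529.6 (feasible in tier 1): TC = 74,210×£45.20 + (74,210/1529.6)×171 + (1529.6/2)×0.24×£45.20 = £3,370,884.78.
EOQ at £44.35 = 1544.2 < 29000, so use break Q=29000: TC = 74,210×£44.35 + (74,210/29000.0)×171 + (29000.0/2)×0.24×£44.35 = £3,445,989.08.
Lowest total cost among the candidates is at Q = 1529.6.

TC* ≈ £3,370,885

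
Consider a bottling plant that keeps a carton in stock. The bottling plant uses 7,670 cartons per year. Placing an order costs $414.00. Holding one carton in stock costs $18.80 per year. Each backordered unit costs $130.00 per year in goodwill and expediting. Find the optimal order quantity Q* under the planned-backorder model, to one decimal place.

With planned backorders, Q* = √(2DS/H) · √((H+B)/B).
√(2DS/H) = √(2 × 7,670 × 414 / 18.8) = 581.211.
√((H+B)/B) = √((18.8+130)/130) = 1.0699.
Q* ≈ 621.819.

Q* ≈ 621.8 cartons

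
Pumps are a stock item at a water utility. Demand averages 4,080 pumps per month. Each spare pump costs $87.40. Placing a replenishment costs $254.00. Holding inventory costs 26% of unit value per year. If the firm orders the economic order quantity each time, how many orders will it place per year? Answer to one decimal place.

N ≈ 46.8 orders per year

Annual demand D = 4,080 × 12 = 48,960.
Holding cost H = 0.26 × $87.40 = $22.7240 per unit per year.
Q* = √(2DS/H) = √(2 × 48,960 × 254 / 22.724) ≈ 1046.19.
Orders per year = D / Q* = 48,960 / 1046.19 ≈ 46.798.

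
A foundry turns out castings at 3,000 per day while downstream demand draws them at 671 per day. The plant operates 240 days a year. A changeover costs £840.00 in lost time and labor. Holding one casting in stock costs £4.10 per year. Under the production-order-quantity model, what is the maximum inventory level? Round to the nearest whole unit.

Annual demand D = 671 × 240 = 161,040.
Production build-up factor (1 − d/p) = 1 − 671/3,000 = 0.7763.
Q* = √(2DS / (H(1 − d/p))) = √(2 × 161,040 × 840 / (4.1 × 0.7763)).
= √(270,547,200 / 3.183) ≈ 9219.460.
Maximum inventory = Q*(1 − d/p) = 9219.460 × 0.7763 ≈ 7157.374.

I_max ≈ 7,157 castings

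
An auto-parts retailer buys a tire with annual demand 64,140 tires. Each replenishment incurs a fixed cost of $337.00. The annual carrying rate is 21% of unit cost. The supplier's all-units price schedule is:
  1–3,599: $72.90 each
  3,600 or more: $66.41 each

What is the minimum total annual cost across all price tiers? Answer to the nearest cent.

TC* ≈ $4,290,644.60

Holding cost per unit per year at price C is H = 0.21·C.
Candidates are each tier's EOQ (if it falls in that tier) and each price-break quantity.
EOQ at $72.90 = 1680.4 (feasible in tier 1): TC = 64,140×$72.90 + (64,140/1680.4)×337 + (1680.4/2)×0.21×$72.90 = $4,701,531.74.
EOQ at $66.41 = 1760.6 < 3600, so use break Q=3600: TC = 64,140×$66.41 + (64,140/3600.0)×337 + (3600.0/2)×0.21×$66.41 = $4,290,644.60.
Lowest total cost among the candidates is at Q = 3600.0.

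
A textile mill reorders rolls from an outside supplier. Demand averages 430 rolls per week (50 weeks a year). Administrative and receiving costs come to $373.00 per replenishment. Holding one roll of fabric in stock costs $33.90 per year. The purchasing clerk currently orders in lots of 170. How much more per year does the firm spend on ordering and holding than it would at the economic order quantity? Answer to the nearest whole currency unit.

Annual demand D = 430 × 50 = 21,500.
EOQ = √(2DS/H) = √(2 × 21,500 × 373 / 33.9) ≈ 687.84.
Cost at Q* = (D/Q*)S + (Q*/2)H = √(2DSH) ≈ $23,317.85.
Cost at Q = 170: (21,500/170)×373 + (170/2)×33.9 = $47,173.53 + $2,881.50 = $50,055.03.
Excess = $50,055.03 − $23,317.85 = $26,737.18.

Extra cost ≈ $26,737 per year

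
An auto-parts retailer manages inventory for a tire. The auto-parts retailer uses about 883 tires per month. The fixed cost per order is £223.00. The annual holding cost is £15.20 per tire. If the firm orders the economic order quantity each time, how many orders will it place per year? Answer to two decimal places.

Annual demand D = 883 × 12 = 10,596.
EOQ = √(2DS/H) = √(2 × 10,596 × 223 / 15.2) ≈ 557.59.
Orders per year = D / Q* = 10,596 / 557.59 ≈ 19.003.

N ≈ 19.00 orders per year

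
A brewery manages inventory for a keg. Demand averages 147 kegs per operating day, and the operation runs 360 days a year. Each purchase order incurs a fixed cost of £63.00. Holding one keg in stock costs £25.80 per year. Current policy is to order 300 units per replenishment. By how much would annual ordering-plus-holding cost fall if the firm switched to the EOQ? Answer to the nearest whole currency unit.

Annual demand D = 147 × 360 = 52,920.
EOQ = √(2DS/H) = √(2 × 52,920 × 63 / 25.8) ≈ 508.38.
Cost at Q* = (D/Q*)S + (Q*/2)H = √(2DSH) ≈ £13,116.11.
Cost at Q = 300: (52,920/300)×63 + (300/2)×25.8 = £11,113.20 + £3,870.00 = £14,983.20.
Excess = £14,983.20 − £13,116.11 = £1,867.09.

Extra cost ≈ £1,867 per year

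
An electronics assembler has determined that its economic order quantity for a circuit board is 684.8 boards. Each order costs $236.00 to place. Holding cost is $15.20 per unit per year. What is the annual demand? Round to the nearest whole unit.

D ≈ 15,102 boards per year

Squaring Q* = √(2DS/H) gives Q*² = 2DS/H.
From Q* = √(2DS/H): D = Q*²H / (2S) = 684.8² × 15.2 / (2 × 236) = 15101.813.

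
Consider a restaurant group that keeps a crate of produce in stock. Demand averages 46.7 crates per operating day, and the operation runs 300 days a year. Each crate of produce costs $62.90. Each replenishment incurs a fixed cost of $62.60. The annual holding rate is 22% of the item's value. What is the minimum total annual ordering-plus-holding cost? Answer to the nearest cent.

Annual demand D = 46.7 × 300 = 14,010.
Holding cost H = 0.22 × $62.90 = $13.8380 per unit per year.
The optimal lot size = √(2DS/H) = √(2 × 14,010 × 62.6 / 13.838) ≈ 356.03.
At Q*, ordering cost (D/Q*)S equals holding cost (Q*/2)H, each = √(DSH/2).
Minimum total = √(2DSH) = √(2 × 14,010 × 62.6 × 13.838) ≈ 4926.720.

TC* ≈ $4,926.72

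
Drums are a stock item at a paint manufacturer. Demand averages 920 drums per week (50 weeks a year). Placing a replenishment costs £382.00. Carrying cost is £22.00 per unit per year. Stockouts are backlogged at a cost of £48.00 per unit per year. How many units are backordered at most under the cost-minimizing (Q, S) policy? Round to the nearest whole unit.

Annual demand D = 920 × 50 = 46,000.
With planned backorders, Q* = √(2DS/H) · √((H+B)/B).
√(2DS/H) = √(2 × 46,000 × 382 / 22) = 1263.904.
√((H+B)/B) = √((22+48)/48) = 1.2076.
Q* ≈ 1526.310.
S* = Q* · H/(H+B) = 1526.310 × 22/70 ≈ 479.697.

S* ≈ 480 drums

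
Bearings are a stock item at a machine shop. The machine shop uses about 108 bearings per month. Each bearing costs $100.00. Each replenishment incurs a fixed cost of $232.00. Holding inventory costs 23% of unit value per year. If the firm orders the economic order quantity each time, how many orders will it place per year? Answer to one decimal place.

N ≈ 8.0 orders per year

Annual demand D = 108 × 12 = 1,296.
Holding cost H = 0.23 × $100.00 = $23.0000 per unit per year.
Q* = √(2DS/H) = √(2 × 1,296 × 232 / 23) ≈ 161.70.
Orders per year = D / Q* = 1,296 / 161.70 ≈ 8.015.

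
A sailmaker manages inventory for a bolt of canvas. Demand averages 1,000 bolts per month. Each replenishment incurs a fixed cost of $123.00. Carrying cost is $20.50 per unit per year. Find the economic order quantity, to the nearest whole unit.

Annual demand D = 1,000 × 12 = 12,000.
EOQ = √(2DS / H) = √(2 × 12,000 × 123 / 20.5).
= √(2,952,000 / 20.5) = √144,000 ≈ 379.473.

Q* ≈ 379 bolts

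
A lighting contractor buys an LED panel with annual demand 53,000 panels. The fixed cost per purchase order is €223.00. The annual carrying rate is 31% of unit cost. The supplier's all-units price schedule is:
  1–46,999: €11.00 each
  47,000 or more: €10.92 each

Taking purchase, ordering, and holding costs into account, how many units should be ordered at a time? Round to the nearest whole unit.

Holding cost per unit per year at price C is H = 0.31·C.
For each price level, check whether its EOQ is feasible; otherwise the best quantity at that price is the breakpoint.
EOQ at €11.00 = 2632.9 (feasible in tier 1): TC = 53,000×€11.00 + (53,000/2632.9)×223 + (2632.9/2)×0.31×€11.00 = €591,978.06.
EOQ at €10.92 = 2642.5 < 47000, so use break Q=47000: TC = 53,000×€10.92 + (53,000/47000.0)×223 + (47000.0/2)×0.31×€10.92 = €658,563.67.
Lowest total cost is €591,978.06 at Q = 2632.9.

Q* ≈ 2,633 panels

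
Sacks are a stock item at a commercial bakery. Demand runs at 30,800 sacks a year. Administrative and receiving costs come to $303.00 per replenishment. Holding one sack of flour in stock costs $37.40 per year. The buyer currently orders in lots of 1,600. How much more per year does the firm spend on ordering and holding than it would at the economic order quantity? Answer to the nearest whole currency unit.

EOQ = √(2DS/H) = √(2 × 30,800 × 303 / 37.4) ≈ 706.44.
Cost at Q* = (D/Q*)S + (Q*/2)H = √(2DSH) ≈ $26,420.89.
Cost at Q = 1,600: (30,800/1,600)×303 + (1,600/2)×37.4 = $5,832.75 + $29,920.00 = $35,752.75.
Excess = $35,752.75 − $26,420.89 = $9,331.86.

Extra cost ≈ $9,332 per year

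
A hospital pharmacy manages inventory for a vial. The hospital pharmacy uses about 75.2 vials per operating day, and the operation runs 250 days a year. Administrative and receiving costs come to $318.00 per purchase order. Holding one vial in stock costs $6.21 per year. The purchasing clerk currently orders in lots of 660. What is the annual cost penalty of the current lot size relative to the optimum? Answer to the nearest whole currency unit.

Annual demand D = 75.2 × 250 = 18,800.
EOQ = √(2DS/H) = √(2 × 18,800 × 318 / 6.21) ≈ 1387.59.
Cost at Q* = (D/Q*)S + (Q*/2)H = √(2DSH) ≈ $8,616.94.
Cost at Q = 660: (18,800/660)×318 + (660/2)×6.21 = $9,058.18 + $2,049.30 = $11,107.48.
Excess = $11,107.48 − $8,616.94 = $2,490.54.

Extra cost ≈ $2,491 per year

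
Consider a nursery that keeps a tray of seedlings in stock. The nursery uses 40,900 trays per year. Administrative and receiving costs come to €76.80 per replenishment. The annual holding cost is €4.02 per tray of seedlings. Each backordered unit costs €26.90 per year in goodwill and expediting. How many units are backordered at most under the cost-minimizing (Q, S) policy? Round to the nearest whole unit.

S* ≈ 174 trays

With planned backorders, Q* = √(2DS/H) · √((H+B)/B).
√(2DS/H) = √(2 × 40,900 × 76.8 / 4.02) = 1250.099.
√((H+B)/B) = √((4.02+26.9)/26.9) = 1.0721.
Q* ≈ 1340.256.
S* = Q* · H/(H+B) = 1340.256 × 4.02/30.92 ≈ 174.251.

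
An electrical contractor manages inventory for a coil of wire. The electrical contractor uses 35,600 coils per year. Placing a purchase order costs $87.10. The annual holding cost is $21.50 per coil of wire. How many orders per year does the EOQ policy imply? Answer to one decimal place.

The optimal lot size = √(2DS/H) = √(2 × 35,600 × 87.1 / 21.5) ≈ 537.07.
Orders per year = D / Q* = 35,600 / 537.07 ≈ 66.286.

N ≈ 66.3 orders per year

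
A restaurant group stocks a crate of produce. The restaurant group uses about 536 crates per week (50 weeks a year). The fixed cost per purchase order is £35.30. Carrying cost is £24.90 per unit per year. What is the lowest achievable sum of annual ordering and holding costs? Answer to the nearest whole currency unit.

Annual demand D = 536 × 50 = 26,800.
The optimal lot size = √(2DS/H) = √(2 × 26,800 × 35.3 / 24.9) ≈ 275.66.
At Q*, ordering cost (D/Q*)S equals holding cost (Q*/2)H, each = √(DSH/2).
Minimum total = √(2DSH) = √(2 × 26,800 × 35.3 × 24.9) ≈ 6863.876.

TC* ≈ £6,864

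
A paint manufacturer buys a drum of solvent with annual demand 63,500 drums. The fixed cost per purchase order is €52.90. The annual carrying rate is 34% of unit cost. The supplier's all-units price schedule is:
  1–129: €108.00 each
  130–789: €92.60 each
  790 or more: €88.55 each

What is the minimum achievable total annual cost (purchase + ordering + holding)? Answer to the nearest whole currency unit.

Holding cost per unit per year at price C is H = 0.34·C.
Candidates are each tier's EOQ (if it falls in that tier) and each price-break quantity.
Tier 1 (€108.00): EOQ = 427.7 exceeds tier's upper bound 129, so this tier is dominated.
EOQ at €92.60 = 461.9 (feasible in tier 2): TC = 63,500×€92.60 + (63,500/461.9)×52.9 + (461.9/2)×0.34×€92.60 = €5,894,643.69.
EOQ at €88.55 = 472.4 < 790, so use break Q=790: TC = 63,500×€88.55 + (63,500/790.0)×52.9 + (790.0/2)×0.34×€88.55 = €5,639,069.35.
Lowest total cost among the candidates is at Q = 790.0.

TC* ≈ €5,639,069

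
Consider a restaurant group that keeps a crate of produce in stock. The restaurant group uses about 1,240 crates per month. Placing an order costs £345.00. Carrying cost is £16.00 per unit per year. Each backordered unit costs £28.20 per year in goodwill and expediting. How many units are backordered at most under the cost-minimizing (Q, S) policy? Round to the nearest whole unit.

Annual demand D = 1,240 × 12 = 14,880.
With planned backorders, Q* = √(2DS/H) · √((H+B)/B).
√(2DS/H) = √(2 × 14,880 × 345 / 16) = 801.062.
√((H+B)/B) = √((16+28.2)/28.2) = 1.2519.
Q* ≈ 1002.888.
S* = Q* · H/(H+B) = 1002.888 × 16/44.2 ≈ 363.037.

S* ≈ 363 crates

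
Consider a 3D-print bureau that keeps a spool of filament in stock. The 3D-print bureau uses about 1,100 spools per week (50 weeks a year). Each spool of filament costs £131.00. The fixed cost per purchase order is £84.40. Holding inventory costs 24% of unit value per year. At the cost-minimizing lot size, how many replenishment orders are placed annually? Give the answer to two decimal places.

N ≈ 101.21 orders per year

Annual demand D = 1,100 × 50 = 55,000.
Holding cost H = 0.24 × £131.00 = £31.4400 per unit per year.
EOQ = √(2DS/H) = √(2 × 55,000 × 84.4 / 31.44) ≈ 543.41.
Orders per year = D / Q* = 55,000 / 543.41 ≈ 101.213.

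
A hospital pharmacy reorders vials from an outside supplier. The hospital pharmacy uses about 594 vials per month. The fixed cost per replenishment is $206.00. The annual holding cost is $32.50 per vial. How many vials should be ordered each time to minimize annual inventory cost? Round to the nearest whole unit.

Q* ≈ 301 vials

Annual demand D = 594 × 12 = 7,128.
EOQ = √(2DS / H) = √(2 × 7,128 × 206 / 32.5).
= √(2,936,736 / 32.5) = √90,361.1077 ≈ 300.601.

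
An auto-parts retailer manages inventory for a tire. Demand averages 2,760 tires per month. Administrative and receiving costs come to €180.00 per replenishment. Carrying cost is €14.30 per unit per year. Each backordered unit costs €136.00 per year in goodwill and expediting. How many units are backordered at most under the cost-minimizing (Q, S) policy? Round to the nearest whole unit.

Annual demand D = 2,760 × 12 = 33,120.
With planned backorders, Q* = √(2DS/H) · √((H+B)/B).
√(2DS/H) = √(2 × 33,120 × 180 / 14.3) = 913.121.
√((H+B)/B) = √((14.3+136)/136) = 1.0513.
Q* ≈ 959.927.
S* = Q* · H/(H+B) = 959.927 × 14.3/150.3 ≈ 91.330.

S* ≈ 91 tires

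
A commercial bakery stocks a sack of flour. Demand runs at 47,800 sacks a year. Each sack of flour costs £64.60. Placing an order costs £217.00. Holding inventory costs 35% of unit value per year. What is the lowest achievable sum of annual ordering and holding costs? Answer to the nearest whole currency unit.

TC* ≈ £21,658

Holding cost H = 0.35 × £64.60 = £22.6100 per unit per year.
EOQ = √(2DS/H) = √(2 × 47,800 × 217 / 22.61) ≈ 957.87.
At the optimum the two cost components are equal, so total cost = 2·(Q*/2)H = Q*·H.
Minimum total = √(2DSH) = √(2 × 47,800 × 217 × 22.61) ≈ 21657.538.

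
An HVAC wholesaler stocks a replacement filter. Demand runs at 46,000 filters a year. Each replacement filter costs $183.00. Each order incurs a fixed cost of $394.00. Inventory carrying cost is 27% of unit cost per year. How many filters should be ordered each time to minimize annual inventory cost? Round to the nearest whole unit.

Q* ≈ 857 filters

Holding cost H = 0.27 × $183.00 = $49.4100 per unit per year.
EOQ = √(2DS / H) = √(2 × 46,000 × 394 / 49.41).
= √(36,248,000 / 49.41) = √733,616.6768 ≈ 856.514.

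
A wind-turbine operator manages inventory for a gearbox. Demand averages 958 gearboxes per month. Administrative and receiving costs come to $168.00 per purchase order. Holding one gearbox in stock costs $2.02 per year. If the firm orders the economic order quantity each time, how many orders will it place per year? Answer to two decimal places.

Annual demand D = 958 × 12 = 11,496.
Q* = √(2DS/H) = √(2 × 11,496 × 168 / 2.02) ≈ 1382.83.
Orders per year = D / Q* = 11,496 / 1382.83 ≈ 8.313.

N ≈ 8.31 orders per year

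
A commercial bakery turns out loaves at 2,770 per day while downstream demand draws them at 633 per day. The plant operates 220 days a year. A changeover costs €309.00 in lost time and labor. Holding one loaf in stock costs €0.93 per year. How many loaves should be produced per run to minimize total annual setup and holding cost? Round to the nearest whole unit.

Q* ≈ 10,952 loaves

Annual demand D = 633 × 220 = 139,260.
Production build-up factor (1 − d/p) = 1 − 633/2,770 = 0.7715.
Q* = √(2DS / (H(1 − d/p))) = √(2 × 139,260 × 309 / (0.93 × 0.7715)).
= √(86,062,680 / 0.7175) ≈ 10952.256.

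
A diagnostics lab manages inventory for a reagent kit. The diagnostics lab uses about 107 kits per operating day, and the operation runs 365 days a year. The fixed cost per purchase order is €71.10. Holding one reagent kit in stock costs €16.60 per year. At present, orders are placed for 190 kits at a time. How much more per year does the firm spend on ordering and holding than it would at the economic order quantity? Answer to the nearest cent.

Annual demand D = 107 × 365 = 39,055.
EOQ = √(2DS/H) = √(2 × 39,055 × 71.1 / 16.6) ≈ 578.41.
Cost at Q* = (D/Q*)S + (Q*/2)H = √(2DSH) ≈ €9,601.57.
Cost at Q = 190: (39,055/190)×71.1 + (190/2)×16.6 = €14,614.79 + €1,577.00 = €16,191.79.
Excess = €16,191.79 − €9,601.57 = €6,590.22.

Extra cost ≈ €6,590.22 per year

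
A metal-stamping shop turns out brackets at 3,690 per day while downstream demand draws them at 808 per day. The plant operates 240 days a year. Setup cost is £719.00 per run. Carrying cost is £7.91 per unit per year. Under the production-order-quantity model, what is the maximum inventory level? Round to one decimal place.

Annual demand D = 808 × 240 = 193,920.
Production build-up factor (1 − d/p) = 1 − 808/3,690 = 0.7810.
Q* = √(2DS / (H(1 − d/p))) = √(2 × 193,920 × 719 / (7.91 × 0.7810)).
= √(278,856,960 / 6.1779) ≈ 6718.444.
Maximum inventory = Q*(1 − d/p) = 6718.444 × 0.7810 ≈ 5247.305.

I_max ≈ 5,247.3 brackets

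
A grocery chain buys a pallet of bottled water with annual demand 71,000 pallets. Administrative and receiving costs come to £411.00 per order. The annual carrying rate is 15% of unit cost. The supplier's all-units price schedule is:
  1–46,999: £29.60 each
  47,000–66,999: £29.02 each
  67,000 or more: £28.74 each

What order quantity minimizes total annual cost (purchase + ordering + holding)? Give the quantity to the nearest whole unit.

Q* ≈ 3,626 pallets

Holding cost per unit per year at price C is H = 0.15·C.
Evaluate total cost at each tier's feasible EOQ or, if the EOQ is below the tier, at the tier's minimum quantity.
EOQ at £29.60 = 3625.5 (feasible in tier 1): TC = 71,000×£29.60 + (71,000/3625.5)×411 + (3625.5/2)×0.15×£29.60 = £2,117,697.43.
EOQ at £29.02 = 3661.6 < 47000, so use break Q=47000: TC = 71,000×£29.02 + (71,000/47000.0)×411 + (47000.0/2)×0.15×£29.02 = £2,163,336.37.
EOQ at £28.74 = 3679.4 < 67000, so use break Q=67000: TC = 71,000×£28.74 + (71,000/67000.0)×411 + (67000.0/2)×0.15×£28.74 = £2,185,394.04.
Lowest total cost is £2,117,697.43 at Q = 3625.5.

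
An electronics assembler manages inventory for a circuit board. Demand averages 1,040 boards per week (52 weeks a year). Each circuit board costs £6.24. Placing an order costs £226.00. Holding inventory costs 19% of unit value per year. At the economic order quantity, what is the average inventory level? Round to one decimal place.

Average inventory ≈ 2,270.3 boards

Annual demand D = 1,040 × 52 = 54,080.
Holding cost H = 0.19 × £6.24 = £1.1856 per unit per year.
EOQ = √(2DS/H) = √(2 × 54,080 × 226 / 1.1856) ≈ 4540.65.
Average inventory = Q*/2 ≈ 4540.65 / 2 = 2270.327.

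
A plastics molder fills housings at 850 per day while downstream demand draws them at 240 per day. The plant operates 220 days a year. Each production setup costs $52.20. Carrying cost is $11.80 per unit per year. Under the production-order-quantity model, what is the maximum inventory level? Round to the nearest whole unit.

I_max ≈ 579 housings

Annual demand D = 240 × 220 = 52,800.
Production build-up factor (1 − d/p) = 1 − 240/850 = 0.7176.
Q* = √(2DS / (H(1 − d/p))) = √(2 × 52,800 × 52.2 / (11.8 × 0.7176)).
= √(5,512,320 / 8.4682) ≈ 806.809.
Maximum inventory = Q*(1 − d/p) = 806.809 × 0.7176 ≈ 579.004.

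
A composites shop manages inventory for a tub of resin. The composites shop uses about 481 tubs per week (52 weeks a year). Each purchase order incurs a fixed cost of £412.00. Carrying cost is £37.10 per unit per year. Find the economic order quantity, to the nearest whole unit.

Annual demand D = 481 × 52 = 25,012.
EOQ = √(2DS / H) = √(2 × 25,012 × 412 / 37.1).
= √(20,609,888 / 37.1) = √555,522.5876 ≈ 745.334.

Q* ≈ 745 tubs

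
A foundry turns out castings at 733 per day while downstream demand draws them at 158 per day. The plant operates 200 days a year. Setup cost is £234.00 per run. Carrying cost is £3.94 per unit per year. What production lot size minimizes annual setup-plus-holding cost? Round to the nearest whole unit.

Annual demand D = 158 × 200 = 31,600.
Production build-up factor (1 − d/p) = 1 − 158/733 = 0.7844.
Q* = √(2DS / (H(1 − d/p))) = √(2 × 31,600 × 234 / (3.94 × 0.7844)).
= √(14,788,800 / 3.0907) ≈ 2187.441.

Q* ≈ 2,187 castings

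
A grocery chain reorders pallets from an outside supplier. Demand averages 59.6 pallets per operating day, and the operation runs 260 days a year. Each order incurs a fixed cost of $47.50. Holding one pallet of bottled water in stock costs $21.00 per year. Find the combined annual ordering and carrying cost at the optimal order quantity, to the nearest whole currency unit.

Annual demand D = 59.6 × 260 = 15,496.
EOQ = √(2DS/H) = √(2 × 15,496 × 47.5 / 21) ≈ 264.77.
At Q*, ordering cost (D/Q*)S equals holding cost (Q*/2)H, each = √(DSH/2).
Minimum total = √(2DSH) = √(2 × 15,496 × 47.5 × 21) ≈ 5560.083.

TC* ≈ $5,560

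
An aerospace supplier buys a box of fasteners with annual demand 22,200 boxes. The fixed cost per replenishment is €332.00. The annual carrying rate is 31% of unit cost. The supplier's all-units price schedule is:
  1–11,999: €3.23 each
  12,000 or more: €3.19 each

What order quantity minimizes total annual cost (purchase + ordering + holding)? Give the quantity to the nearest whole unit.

Q* ≈ 3,837 boxes

Holding cost per unit per year at price C is H = 0.31·C.
Candidates are each tier's EOQ (if it falls in that tier) and each price-break quantity.
EOQ at €3.23 = 3836.9 (feasible in tier 1): TC = 22,200×€3.23 + (22,200/3836.9)×332 + (3836.9/2)×0.31×€3.23 = €75,547.87.
EOQ at €3.19 = 3860.9 < 12000, so use break Q=12000: TC = 22,200×€3.19 + (22,200/12000.0)×332 + (12000.0/2)×0.31×€3.19 = €77,365.60.
Lowest total cost is €75,547.87 at Q = 3836.9.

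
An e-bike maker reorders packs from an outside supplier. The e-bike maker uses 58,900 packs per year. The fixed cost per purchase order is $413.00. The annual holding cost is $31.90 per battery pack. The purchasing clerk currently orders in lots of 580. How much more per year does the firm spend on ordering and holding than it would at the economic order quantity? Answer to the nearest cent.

Extra cost ≈ $11,796.69 per year

EOQ = √(2DS/H) = √(2 × 58,900 × 413 / 31.9) ≈ 1234.96.
Cost at Q* = (D/Q*)S + (Q*/2)H = √(2DSH) ≈ $39,395.17.
Cost at Q = 580: (58,900/580)×413 + (580/2)×31.9 = $41,940.86 + $9,251.00 = $51,191.86.
Excess = $51,191.86 − $39,395.17 = $11,796.69.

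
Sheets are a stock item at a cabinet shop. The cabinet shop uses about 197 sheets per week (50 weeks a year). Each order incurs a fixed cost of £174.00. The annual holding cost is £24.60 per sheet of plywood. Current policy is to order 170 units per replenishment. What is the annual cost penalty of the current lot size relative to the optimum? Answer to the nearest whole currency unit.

Extra cost ≈ £2,990 per year

Annual demand D = 197 × 50 = 9,850.
EOQ = √(2DS/H) = √(2 × 9,850 × 174 / 24.6) ≈ 373.28.
Cost at Q* = (D/Q*)S + (Q*/2)H = √(2DSH) ≈ £9,182.80.
Cost at Q = 170: (9,850/170)×174 + (170/2)×24.6 = £10,081.76 + £2,091.00 = £12,172.76.
Excess = £12,172.76 − £9,182.80 = £2,989.96.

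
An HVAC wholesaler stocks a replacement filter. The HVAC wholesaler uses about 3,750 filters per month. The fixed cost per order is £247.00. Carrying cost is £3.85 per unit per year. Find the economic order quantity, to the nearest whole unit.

Annual demand D = 3,750 × 12 = 45,000.
EOQ = √(2DS / H) = √(2 × 45,000 × 247 / 3.85).
= √(22,230,000 / 3.85) = √5,774,025.974 ≈ 2402.920.

Q* ≈ 2,403 filters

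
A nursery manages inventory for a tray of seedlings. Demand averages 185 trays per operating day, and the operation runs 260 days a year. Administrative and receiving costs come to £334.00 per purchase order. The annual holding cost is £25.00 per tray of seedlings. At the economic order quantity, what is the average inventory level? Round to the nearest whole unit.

Annual demand D = 185 × 260 = 48,100.
Q* = √(2DS/H) = √(2 × 48,100 × 334 / 25) ≈ 1133.68.
Average inventory = Q*/2 ≈ 1133.68 / 2 = 566.840.

Average inventory ≈ 567 trays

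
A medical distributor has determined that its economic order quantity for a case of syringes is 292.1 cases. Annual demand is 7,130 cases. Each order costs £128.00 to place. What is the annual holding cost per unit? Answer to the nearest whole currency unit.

Invert the EOQ relation Q*² = 2DS/H.
From Q* = √(2DS/H): H = 2DS / Q*² = 2 × 7,130 × 128 / 292.1² = 21.3927.

H ≈ £21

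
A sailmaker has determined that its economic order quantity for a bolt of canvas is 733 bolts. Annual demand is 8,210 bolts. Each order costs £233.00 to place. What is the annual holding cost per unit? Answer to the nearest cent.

The basic EOQ model gives Q* = √(2DS/H); rearrange for the unknown.
From Q* = √(2DS/H): H = 2DS / Q*² = 2 × 8,210 × 233 / 733² = 7.1207.

H ≈ £7.12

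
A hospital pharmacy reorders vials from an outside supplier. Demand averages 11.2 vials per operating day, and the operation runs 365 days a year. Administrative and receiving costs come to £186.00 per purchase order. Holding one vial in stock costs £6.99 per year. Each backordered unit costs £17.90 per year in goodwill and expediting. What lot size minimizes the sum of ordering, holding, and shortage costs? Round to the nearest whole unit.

Q* ≈ 550 vials

Annual demand D = 11.2 × 365 = 4,088.
With planned backorders, Q* = √(2DS/H) · √((H+B)/B).
√(2DS/H) = √(2 × 4,088 × 186 / 6.99) = 466.432.
√((H+B)/B) = √((6.99+17.9)/17.9) = 1.1792.
Q* ≈ 550.015.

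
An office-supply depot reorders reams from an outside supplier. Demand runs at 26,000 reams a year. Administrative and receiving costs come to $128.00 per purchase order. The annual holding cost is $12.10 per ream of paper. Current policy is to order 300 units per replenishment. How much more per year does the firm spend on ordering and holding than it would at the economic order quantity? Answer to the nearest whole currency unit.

EOQ = √(2DS/H) = √(2 × 26,000 × 128 / 12.1) ≈ 741.68.
Cost at Q* = (D/Q*)S + (Q*/2)H = √(2DSH) ≈ $8,974.27.
Cost at Q = 300: (26,000/300)×128 + (300/2)×12.1 = $11,093.33 + $1,815.00 = $12,908.33.
Excess = $12,908.33 − $8,974.27 = $3,934.06.

Extra cost ≈ $3,934 per year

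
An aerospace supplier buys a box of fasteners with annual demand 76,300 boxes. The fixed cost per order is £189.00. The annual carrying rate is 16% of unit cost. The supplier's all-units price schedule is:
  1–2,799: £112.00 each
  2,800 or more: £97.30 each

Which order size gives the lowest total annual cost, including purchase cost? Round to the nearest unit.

Q* ≈ 2,800 boxes

Holding cost per unit per year at price C is H = 0.16·C.
For each price level, check whether its EOQ is feasible; otherwise the best quantity at that price is the breakpoint.
EOQ at £112.00 = 1268.6 (feasible in tier 1): TC = 76,300×£112.00 + (76,300/1268.6)×189 + (1268.6/2)×0.16×£112.00 = £8,568,334.07.
EOQ at £97.30 = 1361.1 < 2800, so use break Q=2800: TC = 76,300×£97.30 + (76,300/2800.0)×189 + (2800.0/2)×0.16×£97.30 = £7,450,935.45.
Lowest total cost is £7,450,935.45 at Q = 2800.0.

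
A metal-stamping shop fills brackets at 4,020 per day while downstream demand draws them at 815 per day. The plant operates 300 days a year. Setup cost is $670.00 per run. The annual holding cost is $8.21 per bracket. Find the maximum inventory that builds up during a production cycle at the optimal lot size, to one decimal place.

I_max ≈ 5,640.5 brackets

Annual demand D = 815 × 300 = 244,500.
Production build-up factor (1 − d/p) = 1 − 815/4,020 = 0.7973.
Q* = √(2DS / (H(1 − d/p))) = √(2 × 244,500 × 670 / (8.21 × 0.7973)).
= √(327,630,000 / 6.5455) ≈ 7074.883.
Maximum inventory = Q*(1 − d/p) = 7074.883 × 0.7973 ≈ 5640.547.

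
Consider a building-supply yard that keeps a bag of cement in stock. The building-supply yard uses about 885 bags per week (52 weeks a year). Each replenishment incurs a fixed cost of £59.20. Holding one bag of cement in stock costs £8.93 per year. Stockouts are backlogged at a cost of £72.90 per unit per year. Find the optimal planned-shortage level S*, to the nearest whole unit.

Annual demand D = 885 × 52 = 46,020.
With planned backorders, Q* = √(2DS/H) · √((H+B)/B).
√(2DS/H) = √(2 × 46,020 × 59.2 / 8.93) = 781.130.
√((H+B)/B) = √((8.93+72.9)/72.9) = 1.0595.
Q* ≈ 827.591.
S* = Q* · H/(H+B) = 827.591 × 8.93/81.83 ≈ 90.314.

S* ≈ 90 bags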